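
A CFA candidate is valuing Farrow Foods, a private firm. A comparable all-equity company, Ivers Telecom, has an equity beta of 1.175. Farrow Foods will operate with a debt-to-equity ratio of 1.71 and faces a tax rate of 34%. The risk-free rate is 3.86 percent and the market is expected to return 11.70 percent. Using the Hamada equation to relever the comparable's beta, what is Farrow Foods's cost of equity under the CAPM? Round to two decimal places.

23.47%

β_L = β_U × [1 + (1 − t)(D/E)] = 1.175 × [1 + (1 − 0.34) × 1.71]
    = 1.175 × [1 + 0.66 × 1.71] = 1.175 × 2.1286 = 2.5011
MRP = 11.70% − 3.86% = 7.84%
E(R) = R_f + β_L × MRP = 3.86% + 2.5011 × 7.84% = 23.47%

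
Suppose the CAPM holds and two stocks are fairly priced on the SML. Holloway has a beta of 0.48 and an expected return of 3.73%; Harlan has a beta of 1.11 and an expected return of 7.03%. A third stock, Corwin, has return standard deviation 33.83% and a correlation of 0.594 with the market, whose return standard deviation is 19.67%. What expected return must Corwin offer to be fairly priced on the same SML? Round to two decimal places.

6.57%

MRP = (7.03% − 3.73%) / (1.11 − 0.48) = 5.2381%
R_f = 3.73% − 0.48 × 5.2381% = 1.2157%
β_Corwin = ρ·σ_i/σ_m = 0.594 × 33.83 / 19.67 = 1.0216
E(R_Corwin) = R_f + β × MRP = 1.2157% + 1.0216 × 5.2381% = 6.57%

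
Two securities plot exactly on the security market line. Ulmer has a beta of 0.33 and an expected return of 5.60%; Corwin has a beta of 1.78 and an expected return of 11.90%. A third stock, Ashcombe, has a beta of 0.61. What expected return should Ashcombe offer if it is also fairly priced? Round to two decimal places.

6.82%

MRP (SML slope) = (11.90% − 5.60%) / (1.78 − 0.33) = 6.30% / 1.45 = 4.3448%
R_f (intercept) = 5.60% − 0.33 × 4.3448% = 4.1662%
E(R_Ashcombe) = R_f + β × MRP = 4.1662% + 0.61 × 4.3448% = 6.82%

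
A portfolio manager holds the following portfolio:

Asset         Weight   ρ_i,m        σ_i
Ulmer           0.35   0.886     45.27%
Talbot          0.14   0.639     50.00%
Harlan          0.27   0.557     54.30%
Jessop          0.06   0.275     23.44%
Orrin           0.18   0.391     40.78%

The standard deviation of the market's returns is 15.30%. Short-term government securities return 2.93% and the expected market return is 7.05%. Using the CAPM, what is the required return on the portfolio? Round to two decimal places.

β_Ulmer = 0.886 × 45.27% / 15.30% = 2.6215
β_Talbot = 0.639 × 50.00% / 15.30% = 2.0882
β_Harlan = 0.557 × 54.30% / 15.30% = 1.9768
β_Jessop = 0.275 × 23.44% / 15.30% = 0.4213
β_Orrin = 0.391 × 40.78% / 15.30% = 1.0422
β_P = Σ w_i β_i = 0.35×2.6215 + 0.14×2.0882 + 0.27×1.9768 + 0.06×0.4213 + 0.18×1.0422 = 1.9565
MRP = 7.05% − 2.93% = 4.12%
E(R_P) = R_f + β_P × MRP = 2.93% + 1.9565 × 4.12% = 10.99%

10.99%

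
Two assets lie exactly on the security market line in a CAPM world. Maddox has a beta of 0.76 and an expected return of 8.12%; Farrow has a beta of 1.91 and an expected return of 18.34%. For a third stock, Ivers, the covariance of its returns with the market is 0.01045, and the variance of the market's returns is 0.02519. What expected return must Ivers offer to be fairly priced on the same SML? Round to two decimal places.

5.05%

MRP = (18.34% − 8.12%) / (1.91 − 0.76) = 8.8870%
R_f = 8.12% − 0.76 × 8.8870% = 1.3659%
β_Ivers = Cov / Var(R_m) = 0.01045 / 0.02519 = 0.4148
E(R_Ivers) = R_f + β × MRP = 1.3659% + 0.4148 × 8.8870% = 5.05%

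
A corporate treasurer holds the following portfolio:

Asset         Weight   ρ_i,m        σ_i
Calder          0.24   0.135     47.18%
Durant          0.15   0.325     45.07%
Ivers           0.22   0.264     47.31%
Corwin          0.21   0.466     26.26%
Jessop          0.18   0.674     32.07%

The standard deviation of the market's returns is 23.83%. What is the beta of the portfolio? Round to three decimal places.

0.543

β_Calder = 0.135 × 47.18% / 23.83% = 0.2673
β_Durant = 0.325 × 45.07% / 23.83% = 0.6147
β_Ivers = 0.264 × 47.31% / 23.83% = 0.5241
β_Corwin = 0.466 × 26.26% / 23.83% = 0.5135
β_Jessop = 0.674 × 32.07% / 23.83% = 0.9071
β_P = Σ w_i β_i = 0.24×0.2673 + 0.15×0.6147 + 0.22×0.5241 + 0.21×0.5135 + 0.18×0.9071 = 0.5428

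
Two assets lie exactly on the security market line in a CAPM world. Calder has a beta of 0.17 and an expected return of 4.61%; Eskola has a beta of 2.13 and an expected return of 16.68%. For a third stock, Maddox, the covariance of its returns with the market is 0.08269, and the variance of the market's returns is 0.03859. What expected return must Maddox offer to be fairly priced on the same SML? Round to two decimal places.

MRP = (16.68% − 4.61%) / (2.13 − 0.17) = 6.1582%
R_f = 4.61% − 0.17 × 6.1582% = 3.5631%
β_Maddox = Cov / Var(R_m) = 0.08269 / 0.03859 = 2.1428
E(R_Maddox) = R_f + β × MRP = 3.5631% + 2.1428 × 6.1582% = 16.76%

16.76%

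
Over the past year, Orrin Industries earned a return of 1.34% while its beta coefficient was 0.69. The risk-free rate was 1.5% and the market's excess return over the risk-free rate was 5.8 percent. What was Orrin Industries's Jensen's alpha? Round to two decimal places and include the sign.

-4.16%

CAPM benchmark = R_f + β(R_m − R_f) = 1.5% + 0.69 × 5.8% = 5.5020%
α = actual − benchmark = 1.34% − 5.5020% = -4.16%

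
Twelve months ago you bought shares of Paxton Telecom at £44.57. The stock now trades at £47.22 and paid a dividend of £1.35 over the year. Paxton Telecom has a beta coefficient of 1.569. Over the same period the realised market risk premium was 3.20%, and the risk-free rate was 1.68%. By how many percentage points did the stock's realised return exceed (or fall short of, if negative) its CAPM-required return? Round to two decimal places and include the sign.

+2.27%

Realised HPR = (P1 + D1 − P0) / P0 = (47.22 + 1.35 − 44.57) / 44.57 = 4.00 / 44.57 = 8.9746%
CAPM required = R_f + β·MRP = 1.68% + 1.569 × 3.20% = 6.70080%
α = realised − required = 8.9746% − 6.70080% = +2.27%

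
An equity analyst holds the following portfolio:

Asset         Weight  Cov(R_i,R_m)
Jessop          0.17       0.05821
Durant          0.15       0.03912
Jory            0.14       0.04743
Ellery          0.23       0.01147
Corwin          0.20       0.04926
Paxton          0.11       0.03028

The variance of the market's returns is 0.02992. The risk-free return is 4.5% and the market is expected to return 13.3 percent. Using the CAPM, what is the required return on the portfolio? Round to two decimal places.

15.74%

β_Jessop = 0.05821 / 0.02992 = 1.9455
β_Durant = 0.03912 / 0.02992 = 1.3075
β_Jory = 0.04743 / 0.02992 = 1.5852
β_Ellery = 0.01147 / 0.02992 = 0.3834
β_Corwin = 0.04926 / 0.02992 = 1.6464
β_Paxton = 0.03028 / 0.02992 = 1.0120
β_P = Σ w_i β_i = 0.17×1.9455 + 0.15×1.3075 + 0.14×1.5852 + 0.23×0.3834 + 0.20×1.6464 + 0.11×1.0120 = 1.2776
MRP = 13.3% − 4.5% = 8.80%
E(R_P) = R_f + β_P × MRP = 4.5% + 1.2776 × 8.8% = 15.74%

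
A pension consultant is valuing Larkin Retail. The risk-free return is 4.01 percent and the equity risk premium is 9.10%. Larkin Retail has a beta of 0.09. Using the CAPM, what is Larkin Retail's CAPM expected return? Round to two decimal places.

4.83%

E(R) = R_f + β × MRP = 4.01% + 0.09 × 9.10% = 4.83%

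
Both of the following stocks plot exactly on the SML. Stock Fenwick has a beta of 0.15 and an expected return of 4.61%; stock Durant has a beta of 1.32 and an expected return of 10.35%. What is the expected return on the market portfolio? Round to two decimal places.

8.78%

Both satisfy E(R) = R_f + β·MRP, so the slope of the SML is
MRP = (10.35% − 4.61%) / (1.32 − 0.15) = 5.74% / 1.17 = 4.9060%
R_f = E(R_Fenwick) − β_Fenwick·MRP = 4.61% − 0.15 × 4.9060% = 3.8741%
E(R_m) = R_f + MRP = 3.8741% + 4.9060% = 8.78%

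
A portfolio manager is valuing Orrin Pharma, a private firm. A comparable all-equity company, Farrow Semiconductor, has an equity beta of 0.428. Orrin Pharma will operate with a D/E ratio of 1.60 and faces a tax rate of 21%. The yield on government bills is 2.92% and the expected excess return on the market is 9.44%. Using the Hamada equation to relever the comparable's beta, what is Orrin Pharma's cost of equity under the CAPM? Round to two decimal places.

β_L = β_U × [1 + (1 − t)(D/E)] = 0.428 × [1 + (1 − 0.21) × 1.60]
    = 0.428 × [1 + 0.79 × 1.60] = 0.428 × 2.2640 = 0.9690
E(R) = R_f + β_L × MRP = 2.92% + 0.9690 × 9.44% = 12.07%

12.07%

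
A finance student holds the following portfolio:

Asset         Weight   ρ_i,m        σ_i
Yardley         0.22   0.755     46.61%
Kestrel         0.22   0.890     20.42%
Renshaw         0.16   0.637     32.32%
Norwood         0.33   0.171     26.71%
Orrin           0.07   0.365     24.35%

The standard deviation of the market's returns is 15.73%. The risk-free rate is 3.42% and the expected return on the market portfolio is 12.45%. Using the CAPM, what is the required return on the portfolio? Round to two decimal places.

13.27%

β_Yardley = 0.755 × 46.61% / 15.73% = 2.2372
β_Kestrel = 0.890 × 20.42% / 15.73% = 1.1554
β_Renshaw = 0.637 × 32.32% / 15.73% = 1.3088
β_Norwood = 0.171 × 26.71% / 15.73% = 0.2904
β_Orrin = 0.365 × 24.35% / 15.73% = 0.5650
β_P = Σ w_i β_i = 0.22×2.2372 + 0.22×1.1554 + 0.16×1.3088 + 0.33×0.2904 + 0.07×0.5650 = 1.0912
MRP = 12.45% − 3.42% = 9.03%
E(R_P) = R_f + β_P × MRP = 3.42% + 1.0912 × 9.03% = 13.27%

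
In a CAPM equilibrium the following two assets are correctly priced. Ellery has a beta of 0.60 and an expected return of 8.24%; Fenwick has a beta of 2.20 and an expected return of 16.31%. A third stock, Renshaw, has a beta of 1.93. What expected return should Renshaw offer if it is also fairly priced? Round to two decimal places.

MRP (SML slope) = (16.31% − 8.24%) / (2.20 − 0.60) = 8.07% / 1.60 = 5.0438%
R_f (intercept) = 8.24% − 0.60 × 5.0438% = 5.2137%
E(R_Renshaw) = R_f + β × MRP = 5.2137% + 1.93 × 5.0438% = 14.95%

14.95%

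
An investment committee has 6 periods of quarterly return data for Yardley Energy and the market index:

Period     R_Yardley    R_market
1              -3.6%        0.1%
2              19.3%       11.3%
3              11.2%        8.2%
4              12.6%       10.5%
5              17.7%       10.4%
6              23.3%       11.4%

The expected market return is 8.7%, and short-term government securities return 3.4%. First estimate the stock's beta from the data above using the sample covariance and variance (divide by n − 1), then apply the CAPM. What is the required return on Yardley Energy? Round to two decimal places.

14.36%

Mean R_i = (-3.6 + 19.3 + 11.2 + 12.6 + 17.7 + 23.3) / 6 = 13.4167%
Mean R_m = (0.1 + 11.3 + 8.2 + 10.5 + 10.4 + 11.4) / 6 = 8.6500%
Σ(R_i − R̄_i)(R_m − R̄_m) = 195.2450  ⇒  Cov = 195.2450 / 5 = 39.0490
Σ(R_m − R̄_m)² = 94.3750  ⇒  Var(R_m) = 94.3750 / 5 = 18.8750
β = Cov / Var(R_m) = 39.0490 / 18.8750 = 2.0688
MRP = 8.7% − 3.4% = 5.30%
E(R) = R_f + β × MRP = 3.4% + 2.0688 × 5.3% = 14.36%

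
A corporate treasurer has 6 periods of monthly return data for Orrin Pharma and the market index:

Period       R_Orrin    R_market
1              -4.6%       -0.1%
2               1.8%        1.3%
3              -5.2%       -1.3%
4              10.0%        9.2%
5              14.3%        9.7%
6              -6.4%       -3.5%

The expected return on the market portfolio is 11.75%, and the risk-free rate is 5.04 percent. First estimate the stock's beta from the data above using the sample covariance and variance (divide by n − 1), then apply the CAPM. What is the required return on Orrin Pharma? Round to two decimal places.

Mean R_i = (-4.6 + 1.8 − 5.2 + 10.0 + 14.3 − 6.4) / 6 = 1.6500%
Mean R_m = (-0.1 + 1.3 − 1.3 + 9.2 + 9.7 − 3.5) / 6 = 2.5500%
Σ(R_i − R̄_i)(R_m − R̄_m) = 237.4250  ⇒  Cov = 237.4250 / 5 = 47.4850
Σ(R_m − R̄_m)² = 155.3550  ⇒  Var(R_m) = 155.3550 / 5 = 31.0710
β = Cov / Var(R_m) = 47.4850 / 31.0710 = 1.5283
MRP = 11.75% − 5.04% = 6.71%
E(R) = R_f + β × MRP = 5.04% + 1.5283 × 6.71% = 15.29%

15.29%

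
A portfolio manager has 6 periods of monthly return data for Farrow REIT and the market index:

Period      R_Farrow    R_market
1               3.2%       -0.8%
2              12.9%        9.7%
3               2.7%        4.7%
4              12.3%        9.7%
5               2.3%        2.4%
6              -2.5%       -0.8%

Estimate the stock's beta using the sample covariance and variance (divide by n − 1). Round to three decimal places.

1.174

Mean R_i = (3.2 + 12.9 + 2.7 + 12.3 + 2.3 − 2.5) / 6 = 5.1500%
Mean R_m = (-0.8 + 9.7 + 4.7 + 9.7 + 2.4 − 0.8) / 6 = 4.1500%
Σ(R_i − R̄_i)(R_m − R̄_m) = 133.8550  ⇒  Cov = 133.8550 / 5 = 26.7710
Σ(R_m − R̄_m)² = 113.9750  ⇒  Var(R_m) = 113.9750 / 5 = 22.7950
β = Cov / Var(R_m) = 26.7710 / 22.7950 = 1.1744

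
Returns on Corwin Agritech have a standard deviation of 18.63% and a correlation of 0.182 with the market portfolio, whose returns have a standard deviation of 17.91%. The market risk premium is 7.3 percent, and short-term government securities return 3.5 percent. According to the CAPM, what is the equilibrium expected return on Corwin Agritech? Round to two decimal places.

β = ρ × σ_i / σ_m = 0.182 × 18.63% / 17.91% = 0.1893
E(R) = 3.5% + 0.1893 × 7.3% = 4.88%

4.88%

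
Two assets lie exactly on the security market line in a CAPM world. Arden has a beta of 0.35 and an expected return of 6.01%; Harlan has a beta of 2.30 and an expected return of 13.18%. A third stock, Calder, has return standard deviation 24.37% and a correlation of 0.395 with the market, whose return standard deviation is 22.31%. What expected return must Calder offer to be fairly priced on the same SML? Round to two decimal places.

6.31%

MRP = (13.18% − 6.01%) / (2.30 − 0.35) = 3.6769%
R_f = 6.01% − 0.35 × 3.6769% = 4.7231%
β_Calder = ρ·σ_i/σ_m = 0.395 × 24.37 / 22.31 = 0.4315
E(R_Calder) = R_f + β × MRP = 4.7231% + 0.4315 × 3.6769% = 6.31%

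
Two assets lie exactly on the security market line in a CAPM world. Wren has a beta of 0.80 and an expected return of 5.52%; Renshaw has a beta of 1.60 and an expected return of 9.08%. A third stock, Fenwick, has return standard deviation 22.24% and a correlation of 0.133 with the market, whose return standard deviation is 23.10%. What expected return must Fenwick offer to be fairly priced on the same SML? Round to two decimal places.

MRP = (9.08% − 5.52%) / (1.60 − 0.80) = 4.4500%
R_f = 5.52% − 0.80 × 4.4500% = 1.9600%
β_Fenwick = ρ·σ_i/σ_m = 0.133 × 22.24 / 23.10 = 0.1280
E(R_Fenwick) = R_f + β × MRP = 1.9600% + 0.1280 × 4.4500% = 2.53%

2.53%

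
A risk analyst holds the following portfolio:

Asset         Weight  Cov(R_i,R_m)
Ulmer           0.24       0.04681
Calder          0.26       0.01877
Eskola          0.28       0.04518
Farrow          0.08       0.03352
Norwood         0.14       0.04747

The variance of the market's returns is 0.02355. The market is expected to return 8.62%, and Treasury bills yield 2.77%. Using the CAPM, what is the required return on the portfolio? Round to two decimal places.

β_Ulmer = 0.04681 / 0.02355 = 1.9877
β_Calder = 0.01877 / 0.02355 = 0.7970
β_Eskola = 0.04518 / 0.02355 = 1.9185
β_Farrow = 0.03352 / 0.02355 = 1.4234
β_Norwood = 0.04747 / 0.02355 = 2.0157
β_P = Σ w_i β_i = 0.24×1.9877 + 0.26×0.7970 + 0.28×1.9185 + 0.08×1.4234 + 0.14×2.0157 = 1.6175
MRP = 8.62% − 2.77% = 5.85%
E(R_P) = R_f + β_P × MRP = 2.77% + 1.6175 × 5.85% = 12.23%

12.23%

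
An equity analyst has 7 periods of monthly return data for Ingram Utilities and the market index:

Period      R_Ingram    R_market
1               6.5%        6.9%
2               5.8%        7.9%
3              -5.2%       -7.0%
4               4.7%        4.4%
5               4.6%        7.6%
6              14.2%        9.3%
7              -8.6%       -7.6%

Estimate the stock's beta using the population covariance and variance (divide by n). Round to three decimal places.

Mean R_i = (6.5 + 5.8 − 5.2 + 4.7 + 4.6 + 14.2 − 8.6) / 7 = 3.1429%
Mean R_m = (6.9 + 7.9 − 7.0 + 4.4 + 7.6 + 9.3 − 7.6) / 7 = 3.0714%
Σ(R_i − R̄_i)(R_m − R̄_m) = 312.5586  ⇒  Cov = 312.5586 / 7 = 44.6512
Σ(R_m − R̄_m)² = 314.3543  ⇒  Var(R_m) = 314.3543 / 7 = 44.9078
β = Cov / Var(R_m) = 44.6512 / 44.9078 = 0.9943

0.994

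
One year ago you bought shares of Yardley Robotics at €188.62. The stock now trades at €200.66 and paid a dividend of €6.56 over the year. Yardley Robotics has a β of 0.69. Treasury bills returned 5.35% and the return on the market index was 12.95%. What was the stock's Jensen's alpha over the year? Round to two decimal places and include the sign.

-0.73%

Realised HPR = (P1 + D1 − P0) / P0 = (200.66 + 6.56 − 188.62) / 188.62 = 18.60 / 188.62 = 9.8611%
MRP = 12.95% − 5.35% = 7.60%
CAPM required = R_f + β·MRP = 5.35% + 0.69 × 7.60% = 10.5940%
α = realised − required = 9.8611% − 10.5940% = -0.73%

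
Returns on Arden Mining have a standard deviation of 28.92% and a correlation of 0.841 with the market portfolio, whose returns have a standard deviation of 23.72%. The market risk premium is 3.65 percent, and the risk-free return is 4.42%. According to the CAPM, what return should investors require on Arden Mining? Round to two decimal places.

β = ρ × σ_i / σ_m = 0.841 × 28.92% / 23.72% = 1.0254
E(R) = 4.42% + 1.0254 × 3.65% = 8.16%

8.16%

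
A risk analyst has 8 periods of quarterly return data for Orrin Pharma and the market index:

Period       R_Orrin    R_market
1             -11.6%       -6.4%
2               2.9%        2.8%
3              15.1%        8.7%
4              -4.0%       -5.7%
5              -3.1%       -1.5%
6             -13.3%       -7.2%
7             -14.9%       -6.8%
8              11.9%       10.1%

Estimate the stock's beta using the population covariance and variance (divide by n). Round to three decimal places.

1.538

Mean R_i = (-11.6 + 2.9 + 15.1 − 4.0 − 3.1 − 13.3 − 14.9 + 11.9) / 8 = -2.1250%
Mean R_m = (-6.4 + 2.8 + 8.7 − 5.7 − 1.5 − 7.2 − 6.8 + 10.1) / 8 = -0.7500%
Σ(R_i − R̄_i)(R_m − R̄_m) = 545.7000  ⇒  Cov = 545.7000 / 8 = 68.2125
Σ(R_m − R̄_m)² = 354.8200  ⇒  Var(R_m) = 354.8200 / 8 = 44.3525
β = Cov / Var(R_m) = 68.2125 / 44.3525 = 1.5380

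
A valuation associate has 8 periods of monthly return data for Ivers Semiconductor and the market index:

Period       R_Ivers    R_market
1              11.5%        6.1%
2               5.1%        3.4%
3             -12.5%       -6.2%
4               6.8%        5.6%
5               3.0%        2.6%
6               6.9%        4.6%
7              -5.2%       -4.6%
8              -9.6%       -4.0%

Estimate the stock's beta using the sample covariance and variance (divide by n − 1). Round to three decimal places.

1.695

Mean R_i = (11.5 + 5.1 − 12.5 + 6.8 + 3.0 + 6.9 − 5.2 − 9.6) / 8 = 0.7500%
Mean R_m = (6.1 + 3.4 − 6.2 + 5.6 + 2.6 + 4.6 − 4.6 − 4.0) / 8 = 0.9375%
Σ(R_i − R̄_i)(R_m − R̄_m) = 299.3050  ⇒  Cov = 299.3050 / 7 = 42.7579
Σ(R_m − R̄_m)² = 176.6188  ⇒  Var(R_m) = 176.6188 / 7 = 25.2313
β = Cov / Var(R_m) = 42.7579 / 25.2313 = 1.6946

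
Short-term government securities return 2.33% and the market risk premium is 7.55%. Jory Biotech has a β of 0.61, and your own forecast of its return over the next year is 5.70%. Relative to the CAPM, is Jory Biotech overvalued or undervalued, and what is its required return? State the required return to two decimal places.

Overvalued; required return 6.94%

Required return = R_f + β·MRP = 2.33% + 0.61 × 7.55% = 6.94%
Forecast 5.70% < required 6.94% → the stock plots below the SML → overvalued.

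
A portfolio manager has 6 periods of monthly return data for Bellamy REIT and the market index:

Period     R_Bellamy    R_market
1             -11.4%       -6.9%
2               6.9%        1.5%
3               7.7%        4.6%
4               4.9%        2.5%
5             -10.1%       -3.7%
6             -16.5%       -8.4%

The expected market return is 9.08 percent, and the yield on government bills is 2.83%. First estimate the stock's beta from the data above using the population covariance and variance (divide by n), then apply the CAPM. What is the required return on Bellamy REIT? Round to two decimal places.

15.05%

Mean R_i = (-11.4 + 6.9 + 7.7 + 4.9 − 10.1 − 16.5) / 6 = -3.0833%
Mean R_m = (-6.9 + 1.5 + 4.6 + 2.5 − 3.7 − 8.4) / 6 = -1.7333%
Σ(R_i − R̄_i)(R_m − R̄_m) = 280.5833  ⇒  Cov = 280.5833 / 6 = 46.7639
Σ(R_m − R̄_m)² = 143.4933  ⇒  Var(R_m) = 143.4933 / 6 = 23.9156
β = Cov / Var(R_m) = 46.7639 / 23.9156 = 1.9554
MRP = 9.08% − 2.83% = 6.25%
E(R) = R_f + β × MRP = 2.83% + 1.9554 × 6.25% = 15.05%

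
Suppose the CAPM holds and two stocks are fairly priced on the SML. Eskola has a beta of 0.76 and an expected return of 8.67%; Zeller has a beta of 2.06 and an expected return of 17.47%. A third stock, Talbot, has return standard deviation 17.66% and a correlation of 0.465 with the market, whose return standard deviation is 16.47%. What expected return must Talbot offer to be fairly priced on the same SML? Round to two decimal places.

6.90%

MRP = (17.47% − 8.67%) / (2.06 − 0.76) = 6.7692%
R_f = 8.67% − 0.76 × 6.7692% = 3.5254%
β_Talbot = ρ·σ_i/σ_m = 0.465 × 17.66 / 16.47 = 0.4986
E(R_Talbot) = R_f + β × MRP = 3.5254% + 0.4986 × 6.7692% = 6.90%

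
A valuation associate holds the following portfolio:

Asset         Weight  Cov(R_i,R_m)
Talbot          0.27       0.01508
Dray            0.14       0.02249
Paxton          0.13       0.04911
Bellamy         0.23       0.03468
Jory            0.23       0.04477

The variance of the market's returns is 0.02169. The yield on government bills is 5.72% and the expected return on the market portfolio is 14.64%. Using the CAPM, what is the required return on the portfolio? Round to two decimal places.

18.83%

β_Talbot = 0.01508 / 0.02169 = 0.6953
β_Dray = 0.02249 / 0.02169 = 1.0369
β_Paxton = 0.04911 / 0.02169 = 2.2642
β_Bellamy = 0.03468 / 0.02169 = 1.5989
β_Jory = 0.04477 / 0.02169 = 2.0641
β_P = Σ w_i β_i = 0.27×0.6953 + 0.14×1.0369 + 0.13×2.2642 + 0.23×1.5989 + 0.23×2.0641 = 1.4697
MRP = 14.64% − 5.72% = 8.92%
E(R_P) = R_f + β_P × MRP = 5.72% + 1.4697 × 8.92% = 18.83%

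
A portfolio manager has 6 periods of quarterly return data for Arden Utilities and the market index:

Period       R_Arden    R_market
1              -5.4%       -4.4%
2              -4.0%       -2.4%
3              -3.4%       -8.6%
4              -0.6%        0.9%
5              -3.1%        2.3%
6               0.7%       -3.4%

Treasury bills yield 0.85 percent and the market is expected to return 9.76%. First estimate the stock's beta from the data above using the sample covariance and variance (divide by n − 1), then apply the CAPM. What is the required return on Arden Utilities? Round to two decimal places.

2.19%

Mean R_i = (-5.4 − 4.0 − 3.4 − 0.6 − 3.1 + 0.7) / 6 = -2.6333%
Mean R_m = (-4.4 − 2.4 − 8.6 + 0.9 + 2.3 − 3.4) / 6 = -2.6000%
Σ(R_i − R̄_i)(R_m − R̄_m) = 11.4700  ⇒  Cov = 11.4700 / 5 = 2.2940
Σ(R_m − R̄_m)² = 76.1800  ⇒  Var(R_m) = 76.1800 / 5 = 15.2360
β = Cov / Var(R_m) = 2.2940 / 15.2360 = 0.1506
MRP = 9.76% − 0.85% = 8.91%
E(R) = R_f + β × MRP = 0.85% + 0.1506 × 8.91% = 2.19%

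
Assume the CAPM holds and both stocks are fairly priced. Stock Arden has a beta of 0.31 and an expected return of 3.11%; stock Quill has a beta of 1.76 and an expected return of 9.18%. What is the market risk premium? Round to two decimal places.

4.19%

Both satisfy E(R) = R_f + β·MRP, so the slope of the SML is
MRP = (9.18% − 3.11%) / (1.76 − 0.31) = 6.07% / 1.45 = 4.1862%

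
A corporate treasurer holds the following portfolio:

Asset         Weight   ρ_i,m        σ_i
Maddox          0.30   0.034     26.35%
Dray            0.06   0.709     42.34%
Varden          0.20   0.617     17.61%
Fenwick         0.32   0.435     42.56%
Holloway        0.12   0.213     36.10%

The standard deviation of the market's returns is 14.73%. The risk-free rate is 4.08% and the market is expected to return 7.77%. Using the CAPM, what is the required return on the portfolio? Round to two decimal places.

6.86%

β_Maddox = 0.034 × 26.35% / 14.73% = 0.0608
β_Dray = 0.709 × 42.34% / 14.73% = 2.0380
β_Varden = 0.617 × 17.61% / 14.73% = 0.7376
β_Fenwick = 0.435 × 42.56% / 14.73% = 1.2569
β_Holloway = 0.213 × 36.10% / 14.73% = 0.5220
β_P = Σ w_i β_i = 0.30×0.0608 + 0.06×2.0380 + 0.20×0.7376 + 0.32×1.2569 + 0.12×0.5220 = 0.7529
MRP = 7.77% − 4.08% = 3.69%
E(R_P) = R_f + β_P × MRP = 4.08% + 0.7529 × 3.69% = 6.86%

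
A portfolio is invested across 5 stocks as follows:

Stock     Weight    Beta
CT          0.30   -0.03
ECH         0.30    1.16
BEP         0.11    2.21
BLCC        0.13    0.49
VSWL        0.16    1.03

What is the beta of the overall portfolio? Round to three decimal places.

0.811

β_P = Σ w_i β_i = 0.30×-0.03 + 0.30×1.16 + 0.11×2.21 + 0.13×0.49 + 0.16×1.03 = 0.8106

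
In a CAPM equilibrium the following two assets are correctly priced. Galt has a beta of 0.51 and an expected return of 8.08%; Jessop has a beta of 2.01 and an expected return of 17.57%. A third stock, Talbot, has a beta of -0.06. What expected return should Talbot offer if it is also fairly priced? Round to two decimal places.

4.47%

MRP (SML slope) = (17.57% − 8.08%) / (2.01 − 0.51) = 9.49% / 1.50 = 6.3267%
R_f (intercept) = 8.08% − 0.51 × 6.3267% = 4.8534%
E(R_Talbot) = R_f + β × MRP = 4.8534% + -0.06 × 6.3267% = 4.47%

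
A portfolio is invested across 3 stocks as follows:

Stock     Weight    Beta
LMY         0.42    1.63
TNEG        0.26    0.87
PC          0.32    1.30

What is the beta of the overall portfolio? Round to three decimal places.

β_P = Σ w_i β_i = 0.42×1.63 + 0.26×0.87 + 0.32×1.30 = 1.3268

1.327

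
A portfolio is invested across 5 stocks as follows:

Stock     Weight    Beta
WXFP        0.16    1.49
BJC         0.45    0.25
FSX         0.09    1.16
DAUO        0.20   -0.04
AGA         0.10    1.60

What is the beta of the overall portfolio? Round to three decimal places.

β_P = Σ w_i β_i = 0.16×1.49 + 0.45×0.25 + 0.09×1.16 + 0.20×-0.04 + 0.10×1.60 = 0.6073

0.607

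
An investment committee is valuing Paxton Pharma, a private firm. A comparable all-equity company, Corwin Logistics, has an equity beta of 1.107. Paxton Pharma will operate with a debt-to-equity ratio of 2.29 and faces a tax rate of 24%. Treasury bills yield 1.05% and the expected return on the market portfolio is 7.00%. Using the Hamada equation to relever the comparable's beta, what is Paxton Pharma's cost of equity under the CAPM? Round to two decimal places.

β_L = β_U × [1 + (1 − t)(D/E)] = 1.107 × [1 + (1 − 0.24) × 2.29]
    = 1.107 × [1 + 0.76 × 2.29] = 1.107 × 2.7404 = 3.0336
MRP = 7.00% − 1.05% = 5.95%
E(R) = R_f + β_L × MRP = 1.05% + 3.0336 × 5.95% = 19.10%

19.10%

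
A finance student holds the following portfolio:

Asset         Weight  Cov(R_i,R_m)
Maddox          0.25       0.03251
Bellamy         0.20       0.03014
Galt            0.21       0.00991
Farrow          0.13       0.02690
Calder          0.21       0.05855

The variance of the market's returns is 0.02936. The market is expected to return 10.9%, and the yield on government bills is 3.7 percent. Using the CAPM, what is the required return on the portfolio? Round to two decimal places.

11.55%

β_Maddox = 0.03251 / 0.02936 = 1.1073
β_Bellamy = 0.03014 / 0.02936 = 1.0266
β_Galt = 0.00991 / 0.02936 = 0.3375
β_Farrow = 0.02690 / 0.02936 = 0.9162
β_Calder = 0.05855 / 0.02936 = 1.9942
β_P = Σ w_i β_i = 0.25×1.1073 + 0.20×1.0266 + 0.21×0.3375 + 0.13×0.9162 + 0.21×1.9942 = 1.0909
MRP = 10.9% − 3.7% = 7.20%
E(R_P) = R_f + β_P × MRP = 3.7% + 1.0909 × 7.2% = 11.55%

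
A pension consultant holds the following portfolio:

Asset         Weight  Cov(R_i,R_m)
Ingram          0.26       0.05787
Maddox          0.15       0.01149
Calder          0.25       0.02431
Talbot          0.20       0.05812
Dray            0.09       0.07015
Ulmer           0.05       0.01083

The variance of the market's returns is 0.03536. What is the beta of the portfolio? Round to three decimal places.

1.169

β_Ingram = 0.05787 / 0.03536 = 1.6366
β_Maddox = 0.01149 / 0.03536 = 0.3249
β_Calder = 0.02431 / 0.03536 = 0.6875
β_Talbot = 0.05812 / 0.03536 = 1.6437
β_Dray = 0.07015 / 0.03536 = 1.9839
β_Ulmer = 0.01083 / 0.03536 = 0.3063
β_P = Σ w_i β_i = 0.26×1.6366 + 0.15×0.3249 + 0.25×0.6875 + 0.20×1.6437 + 0.09×1.9839 + 0.05×0.3063 = 1.1687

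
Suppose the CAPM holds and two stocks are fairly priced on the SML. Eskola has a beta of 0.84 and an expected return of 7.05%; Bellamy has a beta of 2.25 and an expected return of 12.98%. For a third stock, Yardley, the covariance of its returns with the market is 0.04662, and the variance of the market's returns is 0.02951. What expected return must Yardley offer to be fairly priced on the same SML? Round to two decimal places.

10.16%

MRP = (12.98% − 7.05%) / (2.25 − 0.84) = 4.2057%
R_f = 7.05% − 0.84 × 4.2057% = 3.5172%
β_Yardley = Cov / Var(R_m) = 0.04662 / 0.02951 = 1.5798
E(R_Yardley) = R_f + β × MRP = 3.5172% + 1.5798 × 4.2057% = 10.16%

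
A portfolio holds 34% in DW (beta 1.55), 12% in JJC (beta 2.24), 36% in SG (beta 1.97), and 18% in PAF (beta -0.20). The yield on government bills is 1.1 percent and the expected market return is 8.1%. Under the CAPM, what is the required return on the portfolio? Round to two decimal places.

β_P = Σ w_i β_i = 0.34×1.55 + 0.12×2.24 + 0.36×1.97 + 0.18×-0.20 = 1.4690
MRP = 8.1% − 1.1% = 7.00%
E(R_P) = R_f + β_P × MRP = 1.1% + 1.4690 × 7.0% = 11.38%

11.38%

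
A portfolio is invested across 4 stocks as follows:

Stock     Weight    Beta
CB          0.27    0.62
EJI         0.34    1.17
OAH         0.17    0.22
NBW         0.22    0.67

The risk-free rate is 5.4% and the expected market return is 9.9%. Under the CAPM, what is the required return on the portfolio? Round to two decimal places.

β_P = Σ w_i β_i = 0.27×0.62 + 0.34×1.17 + 0.17×0.22 + 0.22×0.67 = 0.7500
MRP = 9.9% − 5.4% = 4.50%
E(R_P) = R_f + β_P × MRP = 5.4% + 0.7500 × 4.5% = 8.78%

8.78%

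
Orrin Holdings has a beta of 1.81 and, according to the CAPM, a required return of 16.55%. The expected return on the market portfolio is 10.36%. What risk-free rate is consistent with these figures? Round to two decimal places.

E(R) = R_f + β(E(R_m) − R_f) = R_f(1 − β) + β·E(R_m)
16.55% = R_f × (1 − 1.81) + 1.81 × 10.36%
16.55% = R_f × -0.81 + 18.7516%
R_f = (16.55% − 18.7516%) / -0.81 = 2.72%

2.72%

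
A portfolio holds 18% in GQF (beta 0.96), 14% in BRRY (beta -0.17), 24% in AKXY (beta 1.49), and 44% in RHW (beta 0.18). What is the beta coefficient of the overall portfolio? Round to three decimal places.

0.586

β_P = Σ w_i β_i = 0.18×0.96 + 0.14×-0.17 + 0.24×1.49 + 0.44×0.18 = 0.5858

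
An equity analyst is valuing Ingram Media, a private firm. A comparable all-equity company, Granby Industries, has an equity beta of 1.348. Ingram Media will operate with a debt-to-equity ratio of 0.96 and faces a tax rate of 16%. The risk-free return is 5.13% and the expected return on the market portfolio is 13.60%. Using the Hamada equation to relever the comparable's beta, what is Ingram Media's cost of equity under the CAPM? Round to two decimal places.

β_L = β_U × [1 + (1 − t)(D/E)] = 1.348 × [1 + (1 − 0.16) × 0.96]
    = 1.348 × [1 + 0.84 × 0.96] = 1.348 × 1.8064 = 2.4350
MRP = 13.60% − 5.13% = 8.47%
E(R) = R_f + β_L × MRP = 5.13% + 2.4350 × 8.47% = 25.75%

25.75%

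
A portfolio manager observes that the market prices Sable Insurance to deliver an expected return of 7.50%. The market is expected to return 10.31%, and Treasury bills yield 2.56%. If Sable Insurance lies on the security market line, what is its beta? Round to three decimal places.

MRP = 10.31% − 2.56% = 7.75%
β = (E(R) − R_f) / MRP = (7.50% − 2.56%) / 7.75% = 4.94% / 7.75% = 0.637

0.637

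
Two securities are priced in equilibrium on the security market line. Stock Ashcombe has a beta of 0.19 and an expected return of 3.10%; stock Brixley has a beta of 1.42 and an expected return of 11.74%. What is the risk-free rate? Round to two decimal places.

1.77%

Both satisfy E(R) = R_f + β·MRP, so the slope of the SML is
MRP = (11.74% − 3.10%) / (1.42 − 0.19) = 8.64% / 1.23 = 7.0244%
R_f = E(R_Ashcombe) − β_Ashcombe·MRP = 3.10% − 0.19 × 7.0244% = 1.7654%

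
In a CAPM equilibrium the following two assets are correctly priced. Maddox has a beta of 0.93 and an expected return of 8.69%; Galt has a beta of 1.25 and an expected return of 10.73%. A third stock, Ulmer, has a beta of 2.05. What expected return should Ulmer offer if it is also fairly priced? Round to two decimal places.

15.83%

MRP (SML slope) = (10.73% − 8.69%) / (1.25 − 0.93) = 2.04% / 0.32 = 6.3750%
R_f (intercept) = 8.69% − 0.93 × 6.3750% = 2.7613%
E(R_Ulmer) = R_f + β × MRP = 2.7613% + 2.05 × 6.3750% = 15.83%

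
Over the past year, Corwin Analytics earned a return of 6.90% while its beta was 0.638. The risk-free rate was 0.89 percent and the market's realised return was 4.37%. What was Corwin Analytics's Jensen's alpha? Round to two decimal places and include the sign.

Market excess return = 4.37% − 0.89% = 3.48%
CAPM benchmark = R_f + β(R_m − R_f) = 0.89% + 0.638 × 3.48% = 3.11024%
α = actual − benchmark = 6.90% − 3.11024% = +3.79%

+3.79%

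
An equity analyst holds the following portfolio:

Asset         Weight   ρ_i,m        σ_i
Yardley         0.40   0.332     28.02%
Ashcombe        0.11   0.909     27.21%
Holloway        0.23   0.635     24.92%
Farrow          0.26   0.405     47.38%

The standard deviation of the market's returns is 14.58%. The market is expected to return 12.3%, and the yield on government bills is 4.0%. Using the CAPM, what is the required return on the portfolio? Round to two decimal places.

12.58%

β_Yardley = 0.332 × 28.02% / 14.58% = 0.6380
β_Ashcombe = 0.909 × 27.21% / 14.58% = 1.6964
β_Holloway = 0.635 × 24.92% / 14.58% = 1.0853
β_Farrow = 0.405 × 47.38% / 14.58% = 1.3161
β_P = Σ w_i β_i = 0.40×0.6380 + 0.11×1.6964 + 0.23×1.0853 + 0.26×1.3161 = 1.0336
MRP = 12.3% − 4.0% = 8.30%
E(R_P) = R_f + β_P × MRP = 4.0% + 1.0336 × 8.3% = 12.58%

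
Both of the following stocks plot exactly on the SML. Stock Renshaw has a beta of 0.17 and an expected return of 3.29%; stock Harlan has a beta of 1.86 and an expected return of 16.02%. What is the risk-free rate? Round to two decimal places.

Both satisfy E(R) = R_f + β·MRP, so the slope of the SML is
MRP = (16.02% − 3.29%) / (1.86 − 0.17) = 12.73% / 1.69 = 7.5325%
R_f = E(R_Renshaw) − β_Renshaw·MRP = 3.29% − 0.17 × 7.5325% = 2.0095%

2.01%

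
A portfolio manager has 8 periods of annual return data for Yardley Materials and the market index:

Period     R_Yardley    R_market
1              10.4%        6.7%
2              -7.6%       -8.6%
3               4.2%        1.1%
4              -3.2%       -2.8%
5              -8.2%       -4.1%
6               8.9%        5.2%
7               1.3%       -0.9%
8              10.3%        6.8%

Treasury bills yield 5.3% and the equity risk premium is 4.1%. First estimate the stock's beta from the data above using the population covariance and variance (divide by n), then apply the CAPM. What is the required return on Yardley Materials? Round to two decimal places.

10.78%

Mean R_i = (10.4 − 7.6 + 4.2 − 3.2 − 8.2 + 8.9 + 1.3 + 10.3) / 8 = 2.0125%
Mean R_m = (6.7 − 8.6 + 1.1 − 2.8 − 4.1 + 5.2 − 0.9 + 6.8) / 8 = 0.4250%
Σ(R_i − R̄_i)(R_m − R̄_m) = 290.5475  ⇒  Cov = 290.5475 / 8 = 36.3184
Σ(R_m − R̄_m)² = 217.3550  ⇒  Var(R_m) = 217.3550 / 8 = 27.1694
β = Cov / Var(R_m) = 36.3184 / 27.1694 = 1.3367
E(R) = R_f + β × MRP = 5.3% + 1.3367 × 4.1% = 10.78%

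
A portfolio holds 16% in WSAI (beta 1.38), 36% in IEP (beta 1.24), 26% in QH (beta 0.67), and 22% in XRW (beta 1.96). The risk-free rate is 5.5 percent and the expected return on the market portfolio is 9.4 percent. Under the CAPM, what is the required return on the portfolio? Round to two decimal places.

10.46%

β_P = Σ w_i β_i = 0.16×1.38 + 0.36×1.24 + 0.26×0.67 + 0.22×1.96 = 1.2726
MRP = 9.4% − 5.5% = 3.90%
E(R_P) = R_f + β_P × MRP = 5.5% + 1.2726 × 3.9% = 10.46%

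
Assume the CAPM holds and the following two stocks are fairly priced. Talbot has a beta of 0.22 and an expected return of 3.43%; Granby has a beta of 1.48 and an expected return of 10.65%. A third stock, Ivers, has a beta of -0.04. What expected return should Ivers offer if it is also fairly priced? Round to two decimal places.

1.94%

MRP (SML slope) = (10.65% − 3.43%) / (1.48 − 0.22) = 7.22% / 1.26 = 5.7302%
R_f (intercept) = 3.43% − 0.22 × 5.7302% = 2.1694%
E(R_Ivers) = R_f + β × MRP = 2.1694% + -0.04 × 5.7302% = 1.94%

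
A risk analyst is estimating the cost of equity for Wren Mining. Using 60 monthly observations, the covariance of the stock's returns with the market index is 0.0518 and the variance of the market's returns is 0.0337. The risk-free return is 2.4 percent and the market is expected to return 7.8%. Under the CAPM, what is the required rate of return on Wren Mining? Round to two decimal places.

10.70%

β = Cov(R_i, R_m) / Var(R_m) = 0.0518 / 0.0337 = 1.5371
MRP = 7.8% − 2.4% = 5.40%
E(R) = R_f + β × MRP = 2.4% + 1.5371 × 5.4% = 10.70%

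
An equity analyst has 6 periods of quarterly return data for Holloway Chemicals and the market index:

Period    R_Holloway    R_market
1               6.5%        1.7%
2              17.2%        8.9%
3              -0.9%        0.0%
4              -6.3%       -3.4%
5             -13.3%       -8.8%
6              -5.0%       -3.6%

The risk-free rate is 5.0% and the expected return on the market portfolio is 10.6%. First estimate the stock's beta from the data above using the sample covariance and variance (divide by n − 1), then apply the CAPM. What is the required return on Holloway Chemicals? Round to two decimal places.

Mean R_i = (6.5 + 17.2 − 0.9 − 6.3 − 13.3 − 5.0) / 6 = -0.3000%
Mean R_m = (1.7 + 8.9 + 0.0 − 3.4 − 8.8 − 3.6) / 6 = -0.8667%
Σ(R_i − R̄_i)(R_m − R̄_m) = 319.0300  ⇒  Cov = 319.0300 / 5 = 63.8060
Σ(R_m − R̄_m)² = 179.5533  ⇒  Var(R_m) = 179.5533 / 5 = 35.9107
β = Cov / Var(R_m) = 63.8060 / 35.9107 = 1.7768
MRP = 10.6% − 5.0% = 5.60%
E(R) = R_f + β × MRP = 5.0% + 1.7768 × 5.6% = 14.95%

14.95%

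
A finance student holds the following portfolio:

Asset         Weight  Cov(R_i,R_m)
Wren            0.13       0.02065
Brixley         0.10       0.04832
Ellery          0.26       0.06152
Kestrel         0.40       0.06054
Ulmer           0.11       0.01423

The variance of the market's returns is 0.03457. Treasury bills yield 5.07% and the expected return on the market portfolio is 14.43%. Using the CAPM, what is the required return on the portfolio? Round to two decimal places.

18.42%

β_Wren = 0.02065 / 0.03457 = 0.5973
β_Brixley = 0.04832 / 0.03457 = 1.3977
β_Ellery = 0.06152 / 0.03457 = 1.7796
β_Kestrel = 0.06054 / 0.03457 = 1.7512
β_Ulmer = 0.01423 / 0.03457 = 0.4116
β_P = Σ w_i β_i = 0.13×0.5973 + 0.10×1.3977 + 0.26×1.7796 + 0.40×1.7512 + 0.11×0.4116 = 1.4259
MRP = 14.43% − 5.07% = 9.36%
E(R_P) = R_f + β_P × MRP = 5.07% + 1.4259 × 9.36% = 18.42%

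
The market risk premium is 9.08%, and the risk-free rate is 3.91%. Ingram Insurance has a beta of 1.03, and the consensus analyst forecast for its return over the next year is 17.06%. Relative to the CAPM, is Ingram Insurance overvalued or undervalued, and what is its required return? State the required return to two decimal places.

Required return = R_f + β·MRP = 3.91% + 1.03 × 9.08% = 13.26%
Forecast 17.06% > required 13.26% → the stock plots above the SML → undervalued.

Undervalued; required return 13.26%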